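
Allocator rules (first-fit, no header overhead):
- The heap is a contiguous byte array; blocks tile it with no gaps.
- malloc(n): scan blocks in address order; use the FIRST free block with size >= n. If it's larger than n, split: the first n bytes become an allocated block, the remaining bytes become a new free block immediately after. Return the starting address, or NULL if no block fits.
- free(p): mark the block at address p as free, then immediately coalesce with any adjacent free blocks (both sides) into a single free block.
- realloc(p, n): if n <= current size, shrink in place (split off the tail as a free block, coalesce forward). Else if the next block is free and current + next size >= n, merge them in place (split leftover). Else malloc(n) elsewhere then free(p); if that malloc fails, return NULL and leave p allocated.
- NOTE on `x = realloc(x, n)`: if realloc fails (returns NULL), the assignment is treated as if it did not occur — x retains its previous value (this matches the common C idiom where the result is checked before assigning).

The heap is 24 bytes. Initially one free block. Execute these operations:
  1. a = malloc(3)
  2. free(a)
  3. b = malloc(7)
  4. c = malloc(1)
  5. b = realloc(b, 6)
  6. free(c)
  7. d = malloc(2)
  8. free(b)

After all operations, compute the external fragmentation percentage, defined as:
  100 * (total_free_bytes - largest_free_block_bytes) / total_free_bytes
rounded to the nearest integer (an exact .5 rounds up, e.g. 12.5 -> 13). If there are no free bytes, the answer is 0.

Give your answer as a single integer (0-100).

Op 1: a = malloc(3) -> a = 0; heap: [0-2 ALLOC][3-23 FREE]
Op 2: free(a) -> (freed a); heap: [0-23 FREE]
Op 3: b = malloc(7) -> b = 0; heap: [0-6 ALLOC][7-23 FREE]
Op 4: c = malloc(1) -> c = 7; heap: [0-6 ALLOC][7-7 ALLOC][8-23 FREE]
Op 5: b = realloc(b, 6) -> b = 0; heap: [0-5 ALLOC][6-6 FREE][7-7 ALLOC][8-23 FREE]
Op 6: free(c) -> (freed c); heap: [0-5 ALLOC][6-23 FREE]
Op 7: d = malloc(2) -> d = 6; heap: [0-5 ALLOC][6-7 ALLOC][8-23 FREE]
Op 8: free(b) -> (freed b); heap: [0-5 FREE][6-7 ALLOC][8-23 FREE]
Free blocks: [6 16] total_free=22 largest=16 -> 100*(22-16)/22 = 600/22 ≈ 27.273 -> rounds to 27

Answer: 27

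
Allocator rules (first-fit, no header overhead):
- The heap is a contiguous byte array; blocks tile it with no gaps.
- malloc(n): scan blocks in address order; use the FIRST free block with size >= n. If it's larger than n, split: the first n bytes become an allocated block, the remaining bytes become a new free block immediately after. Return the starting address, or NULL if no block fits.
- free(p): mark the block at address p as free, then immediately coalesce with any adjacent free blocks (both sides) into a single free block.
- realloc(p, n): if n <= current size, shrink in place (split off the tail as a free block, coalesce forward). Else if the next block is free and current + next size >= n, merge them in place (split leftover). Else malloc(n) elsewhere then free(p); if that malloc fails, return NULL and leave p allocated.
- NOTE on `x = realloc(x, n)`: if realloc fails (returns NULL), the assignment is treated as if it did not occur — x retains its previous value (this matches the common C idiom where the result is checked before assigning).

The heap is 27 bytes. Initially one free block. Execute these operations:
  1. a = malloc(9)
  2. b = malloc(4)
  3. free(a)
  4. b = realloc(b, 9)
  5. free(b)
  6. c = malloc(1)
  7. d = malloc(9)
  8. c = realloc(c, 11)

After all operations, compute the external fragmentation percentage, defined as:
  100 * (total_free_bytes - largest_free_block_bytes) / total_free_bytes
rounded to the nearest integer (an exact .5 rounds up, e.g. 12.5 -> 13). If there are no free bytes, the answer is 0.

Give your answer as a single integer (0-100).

Answer: 14

Derivation:
Op 1: a = malloc(9) -> a = 0; heap: [0-8 ALLOC][9-26 FREE]
Op 2: b = malloc(4) -> b = 9; heap: [0-8 ALLOC][9-12 ALLOC][13-26 FREE]
Op 3: free(a) -> (freed a); heap: [0-8 FREE][9-12 ALLOC][13-26 FREE]
Op 4: b = realloc(b, 9) -> b = 9; heap: [0-8 FREE][9-17 ALLOC][18-26 FREE]
Op 5: free(b) -> (freed b); heap: [0-26 FREE]
Op 6: c = malloc(1) -> c = 0; heap: [0-0 ALLOC][1-26 FREE]
Op 7: d = malloc(9) -> d = 1; heap: [0-0 ALLOC][1-9 ALLOC][10-26 FREE]
Op 8: c = realloc(c, 11) -> c = 10; heap: [0-0 FREE][1-9 ALLOC][10-20 ALLOC][21-26 FREE]
Free blocks: [1 6] total_free=7 largest=6 -> 100*(7-6)/7 = 100/7 ≈ 14.286 -> rounds to 14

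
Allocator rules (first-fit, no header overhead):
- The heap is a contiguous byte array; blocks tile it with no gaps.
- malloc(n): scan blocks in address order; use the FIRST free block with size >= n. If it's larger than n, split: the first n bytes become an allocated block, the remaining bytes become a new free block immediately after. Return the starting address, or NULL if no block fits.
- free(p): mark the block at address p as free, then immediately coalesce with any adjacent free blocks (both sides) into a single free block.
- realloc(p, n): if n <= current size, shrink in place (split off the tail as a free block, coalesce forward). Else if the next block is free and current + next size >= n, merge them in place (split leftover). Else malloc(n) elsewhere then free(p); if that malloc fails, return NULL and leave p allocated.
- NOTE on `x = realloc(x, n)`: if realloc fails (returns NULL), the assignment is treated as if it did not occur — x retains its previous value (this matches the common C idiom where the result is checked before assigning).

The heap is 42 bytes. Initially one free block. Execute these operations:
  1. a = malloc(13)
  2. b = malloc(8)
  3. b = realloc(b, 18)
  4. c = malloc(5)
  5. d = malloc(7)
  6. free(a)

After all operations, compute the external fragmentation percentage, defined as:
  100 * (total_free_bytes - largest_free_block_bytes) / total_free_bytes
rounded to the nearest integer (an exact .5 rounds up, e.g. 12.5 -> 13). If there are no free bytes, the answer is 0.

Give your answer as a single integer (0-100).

Op 1: a = malloc(13) -> a = 0; heap: [0-12 ALLOC][13-41 FREE]
Op 2: b = malloc(8) -> b = 13; heap: [0-12 ALLOC][13-20 ALLOC][21-41 FREE]
Op 3: b = realloc(b, 18) -> b = 13; heap: [0-12 ALLOC][13-30 ALLOC][31-41 FREE]
Op 4: c = malloc(5) -> c = 31; heap: [0-12 ALLOC][13-30 ALLOC][31-35 ALLOC][36-41 FREE]
Op 5: d = malloc(7) -> d = NULL; heap: [0-12 ALLOC][13-30 ALLOC][31-35 ALLOC][36-41 FREE]
Op 6: free(a) -> (freed a); heap: [0-12 FREE][13-30 ALLOC][31-35 ALLOC][36-41 FREE]
Free blocks: [13 6] total_free=19 largest=13 -> 100*(19-13)/19 = 600/19 ≈ 31.579 -> rounds to 32

Answer: 32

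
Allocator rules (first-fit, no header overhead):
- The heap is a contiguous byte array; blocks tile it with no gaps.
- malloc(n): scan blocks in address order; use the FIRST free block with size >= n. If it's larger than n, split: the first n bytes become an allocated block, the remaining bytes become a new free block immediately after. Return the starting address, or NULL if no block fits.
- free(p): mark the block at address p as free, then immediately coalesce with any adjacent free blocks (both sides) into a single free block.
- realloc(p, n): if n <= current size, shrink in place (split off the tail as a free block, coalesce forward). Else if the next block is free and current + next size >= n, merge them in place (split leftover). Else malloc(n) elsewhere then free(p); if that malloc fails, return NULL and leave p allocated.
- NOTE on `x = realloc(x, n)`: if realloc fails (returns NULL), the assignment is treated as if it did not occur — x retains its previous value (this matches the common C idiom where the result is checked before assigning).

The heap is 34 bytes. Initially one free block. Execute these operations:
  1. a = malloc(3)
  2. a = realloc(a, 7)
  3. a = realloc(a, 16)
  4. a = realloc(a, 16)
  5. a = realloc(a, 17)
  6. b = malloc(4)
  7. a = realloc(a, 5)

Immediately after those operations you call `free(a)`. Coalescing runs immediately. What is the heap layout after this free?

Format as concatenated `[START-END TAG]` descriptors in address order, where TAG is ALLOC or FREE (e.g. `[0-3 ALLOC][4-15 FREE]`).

Op 1: a = malloc(3) -> a = 0; heap: [0-2 ALLOC][3-33 FREE]
Op 2: a = realloc(a, 7) -> a = 0; heap: [0-6 ALLOC][7-33 FREE]
Op 3: a = realloc(a, 16) -> a = 0; heap: [0-15 ALLOC][16-33 FREE]
Op 4: a = realloc(a, 16) -> a = 0; heap: [0-15 ALLOC][16-33 FREE]
Op 5: a = realloc(a, 17) -> a = 0; heap: [0-16 ALLOC][17-33 FREE]
Op 6: b = malloc(4) -> b = 17; heap: [0-16 ALLOC][17-20 ALLOC][21-33 FREE]
Op 7: a = realloc(a, 5) -> a = 0; heap: [0-4 ALLOC][5-16 FREE][17-20 ALLOC][21-33 FREE]
free(a): a = 0 -> block [0-4 ALLOC]; mark free, coalesce with adjacent free neighbors -> [0-16 FREE][17-20 ALLOC][21-33 FREE]

Answer: [0-16 FREE][17-20 ALLOC][21-33 FREE]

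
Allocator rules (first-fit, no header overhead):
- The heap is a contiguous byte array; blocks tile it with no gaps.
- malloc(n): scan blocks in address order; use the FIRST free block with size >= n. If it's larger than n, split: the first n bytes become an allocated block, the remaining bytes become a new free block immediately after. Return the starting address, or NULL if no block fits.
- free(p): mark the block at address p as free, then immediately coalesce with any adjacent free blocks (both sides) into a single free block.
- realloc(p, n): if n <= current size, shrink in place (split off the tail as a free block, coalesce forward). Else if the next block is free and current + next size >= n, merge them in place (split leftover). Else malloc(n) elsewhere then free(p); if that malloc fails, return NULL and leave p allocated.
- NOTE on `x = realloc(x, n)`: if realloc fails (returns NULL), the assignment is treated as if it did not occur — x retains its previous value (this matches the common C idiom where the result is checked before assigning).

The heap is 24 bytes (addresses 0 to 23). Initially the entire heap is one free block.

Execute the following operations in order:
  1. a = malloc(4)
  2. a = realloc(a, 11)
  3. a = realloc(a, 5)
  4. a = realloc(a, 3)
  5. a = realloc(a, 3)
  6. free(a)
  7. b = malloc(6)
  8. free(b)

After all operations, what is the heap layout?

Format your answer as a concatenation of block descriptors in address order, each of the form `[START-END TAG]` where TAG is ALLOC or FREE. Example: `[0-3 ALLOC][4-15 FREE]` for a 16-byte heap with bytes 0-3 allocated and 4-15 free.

Answer: [0-23 FREE]

Derivation:
Op 1: a = malloc(4) -> a = 0; heap: [0-3 ALLOC][4-23 FREE]
Op 2: a = realloc(a, 11) -> a = 0; heap: [0-10 ALLOC][11-23 FREE]
Op 3: a = realloc(a, 5) -> a = 0; heap: [0-4 ALLOC][5-23 FREE]
Op 4: a = realloc(a, 3) -> a = 0; heap: [0-2 ALLOC][3-23 FREE]
Op 5: a = realloc(a, 3) -> a = 0; heap: [0-2 ALLOC][3-23 FREE]
Op 6: free(a) -> (freed a); heap: [0-23 FREE]
Op 7: b = malloc(6) -> b = 0; heap: [0-5 ALLOC][6-23 FREE]
Op 8: free(b) -> (freed b); heap: [0-23 FREE]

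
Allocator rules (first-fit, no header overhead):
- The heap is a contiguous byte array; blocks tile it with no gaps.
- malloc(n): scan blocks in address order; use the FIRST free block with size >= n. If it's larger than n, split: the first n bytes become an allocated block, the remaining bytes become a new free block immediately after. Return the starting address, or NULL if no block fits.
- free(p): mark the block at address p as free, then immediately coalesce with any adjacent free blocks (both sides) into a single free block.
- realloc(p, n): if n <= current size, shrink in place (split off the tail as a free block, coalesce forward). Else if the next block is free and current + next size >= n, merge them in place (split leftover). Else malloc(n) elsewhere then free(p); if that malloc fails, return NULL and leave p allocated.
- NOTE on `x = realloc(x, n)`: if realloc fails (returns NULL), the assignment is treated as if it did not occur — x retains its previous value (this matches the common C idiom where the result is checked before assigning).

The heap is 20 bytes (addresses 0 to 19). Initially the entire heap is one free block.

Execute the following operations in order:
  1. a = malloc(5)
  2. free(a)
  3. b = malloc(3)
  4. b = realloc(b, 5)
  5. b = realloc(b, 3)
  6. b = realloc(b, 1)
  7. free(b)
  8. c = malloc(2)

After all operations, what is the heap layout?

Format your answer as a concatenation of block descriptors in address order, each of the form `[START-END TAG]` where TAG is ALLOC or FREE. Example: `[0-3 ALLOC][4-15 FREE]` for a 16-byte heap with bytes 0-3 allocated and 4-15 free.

Op 1: a = malloc(5) -> a = 0; heap: [0-4 ALLOC][5-19 FREE]
Op 2: free(a) -> (freed a); heap: [0-19 FREE]
Op 3: b = malloc(3) -> b = 0; heap: [0-2 ALLOC][3-19 FREE]
Op 4: b = realloc(b, 5) -> b = 0; heap: [0-4 ALLOC][5-19 FREE]
Op 5: b = realloc(b, 3) -> b = 0; heap: [0-2 ALLOC][3-19 FREE]
Op 6: b = realloc(b, 1) -> b = 0; heap: [0-0 ALLOC][1-19 FREE]
Op 7: free(b) -> (freed b); heap: [0-19 FREE]
Op 8: c = malloc(2) -> c = 0; heap: [0-1 ALLOC][2-19 FREE]

Answer: [0-1 ALLOC][2-19 FREE]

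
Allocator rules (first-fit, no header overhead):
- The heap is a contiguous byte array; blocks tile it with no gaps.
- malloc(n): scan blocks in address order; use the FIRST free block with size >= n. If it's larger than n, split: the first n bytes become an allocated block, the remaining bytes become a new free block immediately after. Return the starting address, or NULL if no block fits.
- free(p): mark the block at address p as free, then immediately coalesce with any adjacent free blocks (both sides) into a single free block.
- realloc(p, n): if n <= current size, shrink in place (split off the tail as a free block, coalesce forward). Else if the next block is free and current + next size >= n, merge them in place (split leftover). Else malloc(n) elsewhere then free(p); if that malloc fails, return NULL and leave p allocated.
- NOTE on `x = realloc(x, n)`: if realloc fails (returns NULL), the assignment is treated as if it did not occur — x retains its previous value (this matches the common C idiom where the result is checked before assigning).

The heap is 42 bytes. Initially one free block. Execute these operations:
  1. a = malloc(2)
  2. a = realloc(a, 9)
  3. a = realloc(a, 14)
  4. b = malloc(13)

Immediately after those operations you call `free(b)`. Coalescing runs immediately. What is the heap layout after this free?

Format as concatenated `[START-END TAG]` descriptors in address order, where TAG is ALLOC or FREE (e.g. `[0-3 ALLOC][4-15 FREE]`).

Op 1: a = malloc(2) -> a = 0; heap: [0-1 ALLOC][2-41 FREE]
Op 2: a = realloc(a, 9) -> a = 0; heap: [0-8 ALLOC][9-41 FREE]
Op 3: a = realloc(a, 14) -> a = 0; heap: [0-13 ALLOC][14-41 FREE]
Op 4: b = malloc(13) -> b = 14; heap: [0-13 ALLOC][14-26 ALLOC][27-41 FREE]
free(b): b = 14 -> block [14-26 ALLOC]; mark free, coalesce with adjacent free neighbors -> [0-13 ALLOC][14-41 FREE]

Answer: [0-13 ALLOC][14-41 FREE]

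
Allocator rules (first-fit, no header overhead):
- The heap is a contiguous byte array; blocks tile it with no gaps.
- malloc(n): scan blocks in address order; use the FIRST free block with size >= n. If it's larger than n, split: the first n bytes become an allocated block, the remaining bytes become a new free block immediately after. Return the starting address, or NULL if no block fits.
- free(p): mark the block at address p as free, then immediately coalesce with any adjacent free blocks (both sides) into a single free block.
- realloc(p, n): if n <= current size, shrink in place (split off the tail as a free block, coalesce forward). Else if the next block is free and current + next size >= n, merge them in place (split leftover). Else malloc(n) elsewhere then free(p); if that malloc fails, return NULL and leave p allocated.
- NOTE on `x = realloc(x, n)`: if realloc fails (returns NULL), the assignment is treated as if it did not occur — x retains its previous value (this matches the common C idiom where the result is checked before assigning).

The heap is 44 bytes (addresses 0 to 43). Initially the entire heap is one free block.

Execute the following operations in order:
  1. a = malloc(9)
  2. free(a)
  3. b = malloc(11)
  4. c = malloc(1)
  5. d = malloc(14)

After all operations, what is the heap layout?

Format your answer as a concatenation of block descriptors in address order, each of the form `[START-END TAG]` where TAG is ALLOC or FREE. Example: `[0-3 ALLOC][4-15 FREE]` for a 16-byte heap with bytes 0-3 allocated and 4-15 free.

Answer: [0-10 ALLOC][11-11 ALLOC][12-25 ALLOC][26-43 FREE]

Derivation:
Op 1: a = malloc(9) -> a = 0; heap: [0-8 ALLOC][9-43 FREE]
Op 2: free(a) -> (freed a); heap: [0-43 FREE]
Op 3: b = malloc(11) -> b = 0; heap: [0-10 ALLOC][11-43 FREE]
Op 4: c = malloc(1) -> c = 11; heap: [0-10 ALLOC][11-11 ALLOC][12-43 FREE]
Op 5: d = malloc(14) -> d = 12; heap: [0-10 ALLOC][11-11 ALLOC][12-25 ALLOC][26-43 FREE]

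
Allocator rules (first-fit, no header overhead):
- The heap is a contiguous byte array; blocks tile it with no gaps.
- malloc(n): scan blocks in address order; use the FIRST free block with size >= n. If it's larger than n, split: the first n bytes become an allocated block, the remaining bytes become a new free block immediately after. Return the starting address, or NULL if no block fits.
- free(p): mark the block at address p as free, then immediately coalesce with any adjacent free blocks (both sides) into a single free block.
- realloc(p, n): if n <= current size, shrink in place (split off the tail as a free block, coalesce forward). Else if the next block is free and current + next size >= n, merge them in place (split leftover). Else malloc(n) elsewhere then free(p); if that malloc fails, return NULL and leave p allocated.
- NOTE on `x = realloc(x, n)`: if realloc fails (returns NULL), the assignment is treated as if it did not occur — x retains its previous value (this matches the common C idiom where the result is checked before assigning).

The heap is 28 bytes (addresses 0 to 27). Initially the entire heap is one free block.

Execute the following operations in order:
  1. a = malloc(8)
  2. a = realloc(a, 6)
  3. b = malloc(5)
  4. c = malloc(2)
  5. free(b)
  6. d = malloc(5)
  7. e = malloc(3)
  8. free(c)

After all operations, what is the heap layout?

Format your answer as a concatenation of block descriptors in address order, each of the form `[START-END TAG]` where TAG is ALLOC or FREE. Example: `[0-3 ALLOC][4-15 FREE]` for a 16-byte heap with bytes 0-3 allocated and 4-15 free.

Answer: [0-5 ALLOC][6-10 ALLOC][11-12 FREE][13-15 ALLOC][16-27 FREE]

Derivation:
Op 1: a = malloc(8) -> a = 0; heap: [0-7 ALLOC][8-27 FREE]
Op 2: a = realloc(a, 6) -> a = 0; heap: [0-5 ALLOC][6-27 FREE]
Op 3: b = malloc(5) -> b = 6; heap: [0-5 ALLOC][6-10 ALLOC][11-27 FREE]
Op 4: c = malloc(2) -> c = 11; heap: [0-5 ALLOC][6-10 ALLOC][11-12 ALLOC][13-27 FREE]
Op 5: free(b) -> (freed b); heap: [0-5 ALLOC][6-10 FREE][11-12 ALLOC][13-27 FREE]
Op 6: d = malloc(5) -> d = 6; heap: [0-5 ALLOC][6-10 ALLOC][11-12 ALLOC][13-27 FREE]
Op 7: e = malloc(3) -> e = 13; heap: [0-5 ALLOC][6-10 ALLOC][11-12 ALLOC][13-15 ALLOC][16-27 FREE]
Op 8: free(c) -> (freed c); heap: [0-5 ALLOC][6-10 ALLOC][11-12 FREE][13-15 ALLOC][16-27 FREE]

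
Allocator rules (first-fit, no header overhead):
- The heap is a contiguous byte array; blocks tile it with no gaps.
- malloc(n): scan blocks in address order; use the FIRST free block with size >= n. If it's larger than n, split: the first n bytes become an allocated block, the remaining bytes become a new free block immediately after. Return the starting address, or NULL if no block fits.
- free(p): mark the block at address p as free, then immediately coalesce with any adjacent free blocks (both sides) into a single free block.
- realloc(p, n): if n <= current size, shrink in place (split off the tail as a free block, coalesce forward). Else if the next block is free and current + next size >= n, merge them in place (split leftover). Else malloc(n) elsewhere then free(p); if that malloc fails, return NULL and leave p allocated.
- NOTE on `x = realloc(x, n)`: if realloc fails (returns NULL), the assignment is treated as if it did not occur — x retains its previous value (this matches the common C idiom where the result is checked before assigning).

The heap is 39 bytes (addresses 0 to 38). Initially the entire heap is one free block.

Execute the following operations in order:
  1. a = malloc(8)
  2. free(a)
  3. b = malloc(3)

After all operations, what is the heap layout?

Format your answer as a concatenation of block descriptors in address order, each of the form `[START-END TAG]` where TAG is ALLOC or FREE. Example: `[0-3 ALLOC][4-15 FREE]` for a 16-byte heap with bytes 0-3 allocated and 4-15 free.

Op 1: a = malloc(8) -> a = 0; heap: [0-7 ALLOC][8-38 FREE]
Op 2: free(a) -> (freed a); heap: [0-38 FREE]
Op 3: b = malloc(3) -> b = 0; heap: [0-2 ALLOC][3-38 FREE]

Answer: [0-2 ALLOC][3-38 FREE]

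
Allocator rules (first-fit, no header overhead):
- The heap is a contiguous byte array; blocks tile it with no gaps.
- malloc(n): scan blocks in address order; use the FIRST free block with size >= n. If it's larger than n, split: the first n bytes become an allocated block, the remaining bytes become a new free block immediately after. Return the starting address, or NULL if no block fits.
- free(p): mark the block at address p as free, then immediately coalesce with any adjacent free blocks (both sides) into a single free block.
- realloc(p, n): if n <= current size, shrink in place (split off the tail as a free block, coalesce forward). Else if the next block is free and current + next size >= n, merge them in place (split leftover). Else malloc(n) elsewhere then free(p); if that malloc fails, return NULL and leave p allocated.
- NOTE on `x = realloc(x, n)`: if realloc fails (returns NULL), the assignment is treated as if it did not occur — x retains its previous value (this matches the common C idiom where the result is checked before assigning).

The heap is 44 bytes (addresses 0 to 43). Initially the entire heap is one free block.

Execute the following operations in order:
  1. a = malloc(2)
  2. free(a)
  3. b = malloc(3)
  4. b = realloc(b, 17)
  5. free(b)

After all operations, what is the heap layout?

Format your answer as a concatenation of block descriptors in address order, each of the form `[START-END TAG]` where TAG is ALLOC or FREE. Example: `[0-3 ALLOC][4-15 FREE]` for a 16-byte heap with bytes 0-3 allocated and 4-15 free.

Answer: [0-43 FREE]

Derivation:
Op 1: a = malloc(2) -> a = 0; heap: [0-1 ALLOC][2-43 FREE]
Op 2: free(a) -> (freed a); heap: [0-43 FREE]
Op 3: b = malloc(3) -> b = 0; heap: [0-2 ALLOC][3-43 FREE]
Op 4: b = realloc(b, 17) -> b = 0; heap: [0-16 ALLOC][17-43 FREE]
Op 5: free(b) -> (freed b); heap: [0-43 FREE]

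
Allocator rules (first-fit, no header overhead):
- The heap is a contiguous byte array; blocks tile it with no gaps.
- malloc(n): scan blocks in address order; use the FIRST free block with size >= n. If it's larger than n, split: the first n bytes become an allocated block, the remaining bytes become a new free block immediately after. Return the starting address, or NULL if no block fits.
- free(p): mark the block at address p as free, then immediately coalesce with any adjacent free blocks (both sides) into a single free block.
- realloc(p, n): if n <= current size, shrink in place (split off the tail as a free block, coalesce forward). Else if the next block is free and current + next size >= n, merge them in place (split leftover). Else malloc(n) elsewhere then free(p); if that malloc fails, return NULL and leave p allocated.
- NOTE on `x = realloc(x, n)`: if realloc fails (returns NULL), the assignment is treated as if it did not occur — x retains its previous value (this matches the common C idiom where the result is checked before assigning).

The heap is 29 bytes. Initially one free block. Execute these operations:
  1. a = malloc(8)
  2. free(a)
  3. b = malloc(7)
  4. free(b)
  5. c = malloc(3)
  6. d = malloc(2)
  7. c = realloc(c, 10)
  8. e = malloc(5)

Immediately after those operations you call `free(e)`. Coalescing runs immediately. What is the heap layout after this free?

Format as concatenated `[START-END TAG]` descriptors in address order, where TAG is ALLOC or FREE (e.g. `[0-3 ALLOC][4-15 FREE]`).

Op 1: a = malloc(8) -> a = 0; heap: [0-7 ALLOC][8-28 FREE]
Op 2: free(a) -> (freed a); heap: [0-28 FREE]
Op 3: b = malloc(7) -> b = 0; heap: [0-6 ALLOC][7-28 FREE]
Op 4: free(b) -> (freed b); heap: [0-28 FREE]
Op 5: c = malloc(3) -> c = 0; heap: [0-2 ALLOC][3-28 FREE]
Op 6: d = malloc(2) -> d = 3; heap: [0-2 ALLOC][3-4 ALLOC][5-28 FREE]
Op 7: c = realloc(c, 10) -> c = 5; heap: [0-2 FREE][3-4 ALLOC][5-14 ALLOC][15-28 FREE]
Op 8: e = malloc(5) -> e = 15; heap: [0-2 FREE][3-4 ALLOC][5-14 ALLOC][15-19 ALLOC][20-28 FREE]
free(e): e = 15 -> block [15-19 ALLOC]; mark free, coalesce with adjacent free neighbors -> [0-2 FREE][3-4 ALLOC][5-14 ALLOC][15-28 FREE]

Answer: [0-2 FREE][3-4 ALLOC][5-14 ALLOC][15-28 FREE]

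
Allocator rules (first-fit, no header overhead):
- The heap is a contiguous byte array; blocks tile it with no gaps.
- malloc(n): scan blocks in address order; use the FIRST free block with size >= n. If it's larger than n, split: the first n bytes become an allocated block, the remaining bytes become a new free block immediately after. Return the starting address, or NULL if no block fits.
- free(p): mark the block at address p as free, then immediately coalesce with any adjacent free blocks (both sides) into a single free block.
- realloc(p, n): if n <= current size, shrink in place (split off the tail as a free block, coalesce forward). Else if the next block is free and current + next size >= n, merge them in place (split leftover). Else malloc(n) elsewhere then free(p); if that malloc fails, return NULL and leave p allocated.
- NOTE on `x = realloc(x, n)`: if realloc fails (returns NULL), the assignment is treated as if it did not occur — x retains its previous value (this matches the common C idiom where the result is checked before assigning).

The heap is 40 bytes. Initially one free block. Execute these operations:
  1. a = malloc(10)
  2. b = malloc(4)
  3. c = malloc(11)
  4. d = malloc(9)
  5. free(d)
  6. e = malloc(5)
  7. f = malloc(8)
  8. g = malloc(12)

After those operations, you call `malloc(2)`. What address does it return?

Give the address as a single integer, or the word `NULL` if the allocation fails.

Answer: 38

Derivation:
Op 1: a = malloc(10) -> a = 0; heap: [0-9 ALLOC][10-39 FREE]
Op 2: b = malloc(4) -> b = 10; heap: [0-9 ALLOC][10-13 ALLOC][14-39 FREE]
Op 3: c = malloc(11) -> c = 14; heap: [0-9 ALLOC][10-13 ALLOC][14-24 ALLOC][25-39 FREE]
Op 4: d = malloc(9) -> d = 25; heap: [0-9 ALLOC][10-13 ALLOC][14-24 ALLOC][25-33 ALLOC][34-39 FREE]
Op 5: free(d) -> (freed d); heap: [0-9 ALLOC][10-13 ALLOC][14-24 ALLOC][25-39 FREE]
Op 6: e = malloc(5) -> e = 25; heap: [0-9 ALLOC][10-13 ALLOC][14-24 ALLOC][25-29 ALLOC][30-39 FREE]
Op 7: f = malloc(8) -> f = 30; heap: [0-9 ALLOC][10-13 ALLOC][14-24 ALLOC][25-29 ALLOC][30-37 ALLOC][38-39 FREE]
Op 8: g = malloc(12) -> g = NULL; heap: [0-9 ALLOC][10-13 ALLOC][14-24 ALLOC][25-29 ALLOC][30-37 ALLOC][38-39 FREE]
malloc(2): first-fit scan over [0-9 ALLOC][10-13 ALLOC][14-24 ALLOC][25-29 ALLOC][30-37 ALLOC][38-39 FREE] -> 38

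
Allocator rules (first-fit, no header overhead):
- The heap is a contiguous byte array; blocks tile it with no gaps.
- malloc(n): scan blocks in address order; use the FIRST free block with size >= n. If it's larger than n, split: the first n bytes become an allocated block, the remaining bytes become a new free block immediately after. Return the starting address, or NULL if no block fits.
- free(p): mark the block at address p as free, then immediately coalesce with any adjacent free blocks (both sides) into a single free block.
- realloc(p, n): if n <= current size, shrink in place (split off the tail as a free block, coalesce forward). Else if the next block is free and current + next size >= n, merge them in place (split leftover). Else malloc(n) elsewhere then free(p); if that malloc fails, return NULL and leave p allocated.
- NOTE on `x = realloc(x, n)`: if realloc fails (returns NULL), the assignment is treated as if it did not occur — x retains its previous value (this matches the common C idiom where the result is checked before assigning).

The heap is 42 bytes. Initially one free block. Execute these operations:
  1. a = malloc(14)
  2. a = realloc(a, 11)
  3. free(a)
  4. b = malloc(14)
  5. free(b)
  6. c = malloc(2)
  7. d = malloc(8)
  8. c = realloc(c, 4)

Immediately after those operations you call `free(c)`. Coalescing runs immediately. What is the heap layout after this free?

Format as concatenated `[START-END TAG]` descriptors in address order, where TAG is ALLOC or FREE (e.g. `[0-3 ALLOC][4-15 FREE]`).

Answer: [0-1 FREE][2-9 ALLOC][10-41 FREE]

Derivation:
Op 1: a = malloc(14) -> a = 0; heap: [0-13 ALLOC][14-41 FREE]
Op 2: a = realloc(a, 11) -> a = 0; heap: [0-10 ALLOC][11-41 FREE]
Op 3: free(a) -> (freed a); heap: [0-41 FREE]
Op 4: b = malloc(14) -> b = 0; heap: [0-13 ALLOC][14-41 FREE]
Op 5: free(b) -> (freed b); heap: [0-41 FREE]
Op 6: c = malloc(2) -> c = 0; heap: [0-1 ALLOC][2-41 FREE]
Op 7: d = malloc(8) -> d = 2; heap: [0-1 ALLOC][2-9 ALLOC][10-41 FREE]
Op 8: c = realloc(c, 4) -> c = 10; heap: [0-1 FREE][2-9 ALLOC][10-13 ALLOC][14-41 FREE]
free(c): c = 10 -> block [10-13 ALLOC]; mark free, coalesce with adjacent free neighbors -> [0-1 FREE][2-9 ALLOC][10-41 FREE]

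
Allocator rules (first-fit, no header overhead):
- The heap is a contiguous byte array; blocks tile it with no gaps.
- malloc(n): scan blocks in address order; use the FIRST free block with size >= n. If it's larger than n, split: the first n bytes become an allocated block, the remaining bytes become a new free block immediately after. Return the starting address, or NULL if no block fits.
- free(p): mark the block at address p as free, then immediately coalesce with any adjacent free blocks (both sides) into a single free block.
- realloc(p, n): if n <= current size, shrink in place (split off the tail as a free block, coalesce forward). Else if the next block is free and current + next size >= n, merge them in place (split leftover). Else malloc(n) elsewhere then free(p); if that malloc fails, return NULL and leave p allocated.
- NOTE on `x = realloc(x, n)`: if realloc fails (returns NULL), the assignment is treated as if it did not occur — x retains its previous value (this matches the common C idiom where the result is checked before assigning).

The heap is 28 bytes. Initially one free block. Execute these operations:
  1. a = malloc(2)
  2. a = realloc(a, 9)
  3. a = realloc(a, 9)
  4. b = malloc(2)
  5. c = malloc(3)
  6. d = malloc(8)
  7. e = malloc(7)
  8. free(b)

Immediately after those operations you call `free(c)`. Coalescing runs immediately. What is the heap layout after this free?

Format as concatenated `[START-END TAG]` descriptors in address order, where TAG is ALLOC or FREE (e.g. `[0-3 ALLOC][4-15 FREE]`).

Op 1: a = malloc(2) -> a = 0; heap: [0-1 ALLOC][2-27 FREE]
Op 2: a = realloc(a, 9) -> a = 0; heap: [0-8 ALLOC][9-27 FREE]
Op 3: a = realloc(a, 9) -> a = 0; heap: [0-8 ALLOC][9-27 FREE]
Op 4: b = malloc(2) -> b = 9; heap: [0-8 ALLOC][9-10 ALLOC][11-27 FREE]
Op 5: c = malloc(3) -> c = 11; heap: [0-8 ALLOC][9-10 ALLOC][11-13 ALLOC][14-27 FREE]
Op 6: d = malloc(8) -> d = 14; heap: [0-8 ALLOC][9-10 ALLOC][11-13 ALLOC][14-21 ALLOC][22-27 FREE]
Op 7: e = malloc(7) -> e = NULL; heap: [0-8 ALLOC][9-10 ALLOC][11-13 ALLOC][14-21 ALLOC][22-27 FREE]
Op 8: free(b) -> (freed b); heap: [0-8 ALLOC][9-10 FREE][11-13 ALLOC][14-21 ALLOC][22-27 FREE]
free(c): c = 11 -> block [11-13 ALLOC]; mark free, coalesce with adjacent free neighbors -> [0-8 ALLOC][9-13 FREE][14-21 ALLOC][22-27 FREE]

Answer: [0-8 ALLOC][9-13 FREE][14-21 ALLOC][22-27 FREE]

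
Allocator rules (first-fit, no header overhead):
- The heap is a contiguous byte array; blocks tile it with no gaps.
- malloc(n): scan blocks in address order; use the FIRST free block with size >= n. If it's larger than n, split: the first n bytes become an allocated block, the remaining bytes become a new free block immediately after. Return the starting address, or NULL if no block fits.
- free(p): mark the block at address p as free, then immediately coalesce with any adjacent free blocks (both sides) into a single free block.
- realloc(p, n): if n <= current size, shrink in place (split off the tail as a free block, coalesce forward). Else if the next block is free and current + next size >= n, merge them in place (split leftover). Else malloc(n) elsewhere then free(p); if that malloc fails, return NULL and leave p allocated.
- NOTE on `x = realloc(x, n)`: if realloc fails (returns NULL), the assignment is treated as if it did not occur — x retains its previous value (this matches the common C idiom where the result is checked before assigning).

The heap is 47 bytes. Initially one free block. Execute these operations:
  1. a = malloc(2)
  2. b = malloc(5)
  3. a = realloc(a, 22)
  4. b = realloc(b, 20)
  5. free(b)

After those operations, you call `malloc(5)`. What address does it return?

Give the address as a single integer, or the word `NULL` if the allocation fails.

Answer: 0

Derivation:
Op 1: a = malloc(2) -> a = 0; heap: [0-1 ALLOC][2-46 FREE]
Op 2: b = malloc(5) -> b = 2; heap: [0-1 ALLOC][2-6 ALLOC][7-46 FREE]
Op 3: a = realloc(a, 22) -> a = 7; heap: [0-1 FREE][2-6 ALLOC][7-28 ALLOC][29-46 FREE]
Op 4: b = realloc(b, 20) -> NULL (b unchanged); heap: [0-1 FREE][2-6 ALLOC][7-28 ALLOC][29-46 FREE]
Op 5: free(b) -> (freed b); heap: [0-6 FREE][7-28 ALLOC][29-46 FREE]
malloc(5): first-fit scan over [0-6 FREE][7-28 ALLOC][29-46 FREE] -> 0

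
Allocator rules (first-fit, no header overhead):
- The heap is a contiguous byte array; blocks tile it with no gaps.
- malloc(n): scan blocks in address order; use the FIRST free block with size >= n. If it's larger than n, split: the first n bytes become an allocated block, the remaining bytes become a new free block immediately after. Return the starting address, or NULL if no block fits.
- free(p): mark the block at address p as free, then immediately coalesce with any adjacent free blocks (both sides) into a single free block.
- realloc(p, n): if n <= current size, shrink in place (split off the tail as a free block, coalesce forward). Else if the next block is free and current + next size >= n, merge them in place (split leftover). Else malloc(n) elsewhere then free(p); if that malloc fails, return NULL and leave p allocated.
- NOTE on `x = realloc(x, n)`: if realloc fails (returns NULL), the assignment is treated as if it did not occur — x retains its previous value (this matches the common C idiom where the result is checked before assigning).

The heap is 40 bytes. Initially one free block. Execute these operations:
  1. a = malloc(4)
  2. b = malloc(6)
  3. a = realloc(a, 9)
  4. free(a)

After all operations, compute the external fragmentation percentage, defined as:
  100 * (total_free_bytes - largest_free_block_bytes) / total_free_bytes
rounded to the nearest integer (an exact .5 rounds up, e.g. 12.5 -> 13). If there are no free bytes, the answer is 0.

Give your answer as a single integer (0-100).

Answer: 12

Derivation:
Op 1: a = malloc(4) -> a = 0; heap: [0-3 ALLOC][4-39 FREE]
Op 2: b = malloc(6) -> b = 4; heap: [0-3 ALLOC][4-9 ALLOC][10-39 FREE]
Op 3: a = realloc(a, 9) -> a = 10; heap: [0-3 FREE][4-9 ALLOC][10-18 ALLOC][19-39 FREE]
Op 4: free(a) -> (freed a); heap: [0-3 FREE][4-9 ALLOC][10-39 FREE]
Free blocks: [4 30] total_free=34 largest=30 -> 100*(34-30)/34 = 400/34 ≈ 11.765 -> rounds to 12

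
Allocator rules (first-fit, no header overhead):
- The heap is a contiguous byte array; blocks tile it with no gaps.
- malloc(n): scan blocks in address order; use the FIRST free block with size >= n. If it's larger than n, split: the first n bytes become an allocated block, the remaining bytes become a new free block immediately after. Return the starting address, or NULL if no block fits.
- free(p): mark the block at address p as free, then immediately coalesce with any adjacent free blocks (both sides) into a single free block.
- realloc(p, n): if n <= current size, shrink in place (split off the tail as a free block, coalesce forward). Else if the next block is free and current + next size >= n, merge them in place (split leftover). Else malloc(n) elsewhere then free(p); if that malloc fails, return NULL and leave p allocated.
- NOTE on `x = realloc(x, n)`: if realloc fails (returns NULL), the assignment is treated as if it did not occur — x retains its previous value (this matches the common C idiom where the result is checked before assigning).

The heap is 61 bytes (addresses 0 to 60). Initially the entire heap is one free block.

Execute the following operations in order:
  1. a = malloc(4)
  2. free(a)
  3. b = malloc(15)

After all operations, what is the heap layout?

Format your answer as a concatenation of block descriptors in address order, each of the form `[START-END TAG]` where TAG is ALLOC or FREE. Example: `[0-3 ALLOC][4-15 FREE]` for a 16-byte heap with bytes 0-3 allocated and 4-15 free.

Op 1: a = malloc(4) -> a = 0; heap: [0-3 ALLOC][4-60 FREE]
Op 2: free(a) -> (freed a); heap: [0-60 FREE]
Op 3: b = malloc(15) -> b = 0; heap: [0-14 ALLOC][15-60 FREE]

Answer: [0-14 ALLOC][15-60 FREE]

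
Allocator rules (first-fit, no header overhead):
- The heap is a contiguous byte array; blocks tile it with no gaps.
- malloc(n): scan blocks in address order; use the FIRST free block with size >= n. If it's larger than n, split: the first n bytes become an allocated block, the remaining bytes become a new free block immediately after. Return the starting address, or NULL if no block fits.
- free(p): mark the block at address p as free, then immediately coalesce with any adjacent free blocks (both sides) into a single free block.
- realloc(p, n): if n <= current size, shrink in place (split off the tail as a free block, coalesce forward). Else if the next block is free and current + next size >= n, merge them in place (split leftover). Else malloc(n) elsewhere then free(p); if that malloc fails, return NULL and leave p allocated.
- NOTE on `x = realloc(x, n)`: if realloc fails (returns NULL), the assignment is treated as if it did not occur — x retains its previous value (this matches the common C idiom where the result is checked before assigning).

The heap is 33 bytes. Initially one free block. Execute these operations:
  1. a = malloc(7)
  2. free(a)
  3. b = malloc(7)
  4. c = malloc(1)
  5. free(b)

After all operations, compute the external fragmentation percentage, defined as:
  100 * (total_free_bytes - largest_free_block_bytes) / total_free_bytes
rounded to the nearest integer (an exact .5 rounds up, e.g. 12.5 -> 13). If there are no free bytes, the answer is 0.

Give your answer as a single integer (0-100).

Op 1: a = malloc(7) -> a = 0; heap: [0-6 ALLOC][7-32 FREE]
Op 2: free(a) -> (freed a); heap: [0-32 FREE]
Op 3: b = malloc(7) -> b = 0; heap: [0-6 ALLOC][7-32 FREE]
Op 4: c = malloc(1) -> c = 7; heap: [0-6 ALLOC][7-7 ALLOC][8-32 FREE]
Op 5: free(b) -> (freed b); heap: [0-6 FREE][7-7 ALLOC][8-32 FREE]
Free blocks: [7 25] total_free=32 largest=25 -> 100*(32-25)/32 = 700/32 = 21.875 -> rounds to 22

Answer: 22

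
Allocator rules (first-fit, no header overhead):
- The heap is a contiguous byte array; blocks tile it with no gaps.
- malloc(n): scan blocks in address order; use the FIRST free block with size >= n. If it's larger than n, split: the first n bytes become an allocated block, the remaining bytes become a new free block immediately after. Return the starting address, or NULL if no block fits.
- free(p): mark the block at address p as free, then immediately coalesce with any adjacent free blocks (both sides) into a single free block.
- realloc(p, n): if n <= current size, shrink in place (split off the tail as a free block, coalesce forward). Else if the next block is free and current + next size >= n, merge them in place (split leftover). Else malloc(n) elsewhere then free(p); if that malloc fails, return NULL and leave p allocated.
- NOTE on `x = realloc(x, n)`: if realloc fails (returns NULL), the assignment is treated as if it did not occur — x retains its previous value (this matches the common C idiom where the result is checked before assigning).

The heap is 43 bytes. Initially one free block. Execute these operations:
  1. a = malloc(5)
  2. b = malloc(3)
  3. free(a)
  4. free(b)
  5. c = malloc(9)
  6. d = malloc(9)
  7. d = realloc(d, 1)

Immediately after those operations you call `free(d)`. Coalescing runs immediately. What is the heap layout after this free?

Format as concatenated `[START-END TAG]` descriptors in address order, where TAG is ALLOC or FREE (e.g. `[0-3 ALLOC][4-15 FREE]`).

Op 1: a = malloc(5) -> a = 0; heap: [0-4 ALLOC][5-42 FREE]
Op 2: b = malloc(3) -> b = 5; heap: [0-4 ALLOC][5-7 ALLOC][8-42 FREE]
Op 3: free(a) -> (freed a); heap: [0-4 FREE][5-7 ALLOC][8-42 FREE]
Op 4: free(b) -> (freed b); heap: [0-42 FREE]
Op 5: c = malloc(9) -> c = 0; heap: [0-8 ALLOC][9-42 FREE]
Op 6: d = malloc(9) -> d = 9; heap: [0-8 ALLOC][9-17 ALLOC][18-42 FREE]
Op 7: d = realloc(d, 1) -> d = 9; heap: [0-8 ALLOC][9-9 ALLOC][10-42 FREE]
free(d): d = 9 -> block [9-9 ALLOC]; mark free, coalesce with adjacent free neighbors -> [0-8 ALLOC][9-42 FREE]

Answer: [0-8 ALLOC][9-42 FREE]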